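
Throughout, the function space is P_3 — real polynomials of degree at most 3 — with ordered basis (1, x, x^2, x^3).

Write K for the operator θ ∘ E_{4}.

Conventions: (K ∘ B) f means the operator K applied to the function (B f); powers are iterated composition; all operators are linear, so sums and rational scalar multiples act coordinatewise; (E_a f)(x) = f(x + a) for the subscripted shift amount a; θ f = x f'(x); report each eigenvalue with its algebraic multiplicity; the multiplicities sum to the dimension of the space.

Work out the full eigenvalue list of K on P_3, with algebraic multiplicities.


image of 1: 0
image of x: x
image of x^2: 2x^2 + 8x
image of x^3: 3x^3 + 24x^2 + 48x
the matrix is upper triangular; its diagonal is (0, 1, 2, 3)
for a triangular matrix the eigenvalues are the diagonal entries, with algebraic multiplicity their repetition count

λ = 0 (multiplicity 1), λ = 1 (multiplicity 1), λ = 2 (multiplicity 1), λ = 3 (multiplicity 1)


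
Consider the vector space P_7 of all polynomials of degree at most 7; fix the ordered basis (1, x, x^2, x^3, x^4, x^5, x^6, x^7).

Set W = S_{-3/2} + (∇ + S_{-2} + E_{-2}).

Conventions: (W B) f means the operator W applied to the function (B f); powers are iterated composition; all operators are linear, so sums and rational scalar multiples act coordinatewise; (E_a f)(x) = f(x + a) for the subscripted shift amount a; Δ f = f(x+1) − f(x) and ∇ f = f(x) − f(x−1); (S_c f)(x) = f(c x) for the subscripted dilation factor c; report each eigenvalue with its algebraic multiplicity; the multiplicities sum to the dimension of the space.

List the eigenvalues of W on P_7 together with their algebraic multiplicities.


λ = -18443/128 (multiplicity 1), λ = -1235/32 (multiplicity 1), λ = -83/8 (multiplicity 1), λ = -5/2 (multiplicity 1), λ = 3 (multiplicity 1), λ = 29/4 (multiplicity 1), λ = 353/16 (multiplicity 1), λ = 4889/64 (multiplicity 1)

image of 1: 3
image of x: -(5/2)x - 1
image of x^2: (29/4)x^2 - 2x + 3
image of x^3: -(83/8)x^3 - 3x^2 + 9x - 7
image of x^4: (353/16)x^4 - 4x^3 + 18x^2 - 28x + 15
image of x^5: -(1235/32)x^5 - 5x^4 + 30x^3 - 70x^2 + 75x - 31
image of x^6: (4889/64)x^6 - 6x^5 + 45x^4 - 140x^3 + 225x^2 - 186x + 63
image of x^7: -(18443/128)x^7 - 7x^6 + 63x^5 - 245x^4 + 525x^3 - 651x^2 + 441x - 127
the matrix is upper triangular; its diagonal is (3, -5/2, 29/4, -83/8, 353/16, -1235/32, 4889/64, -18443/128)
for a triangular matrix the eigenvalues are the diagonal entries, with algebraic multiplicity their repetition count


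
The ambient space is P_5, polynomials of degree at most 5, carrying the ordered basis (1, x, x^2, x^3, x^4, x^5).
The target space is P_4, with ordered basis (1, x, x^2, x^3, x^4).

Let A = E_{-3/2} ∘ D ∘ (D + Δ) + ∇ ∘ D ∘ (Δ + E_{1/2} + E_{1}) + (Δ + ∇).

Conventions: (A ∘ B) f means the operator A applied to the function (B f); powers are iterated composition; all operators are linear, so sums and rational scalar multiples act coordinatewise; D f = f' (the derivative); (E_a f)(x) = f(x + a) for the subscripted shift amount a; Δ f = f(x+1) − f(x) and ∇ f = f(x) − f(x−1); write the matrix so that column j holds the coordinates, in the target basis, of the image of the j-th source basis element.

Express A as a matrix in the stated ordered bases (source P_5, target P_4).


image of 1: 0
image of x: 2
image of x^2: 4x + 8
image of x^3: 6x^2 + 24x - 4
image of x^4: 8x^3 + 48x^2 - 16x + 45
image of x^5: 10x^4 + 80x^3 - 40x^2 + 225x - 151/2
each image's coordinates form column j of the matrix

the matrix is [[0, 2, 8, -4, 45, -151/2]; [0, 0, 4, 24, -16, 225]; [0, 0, 0, 6, 48, -40]; [0, 0, 0, 0, 8, 80]; [0, 0, 0, 0, 0, 10]] (rows listed top to bottom)


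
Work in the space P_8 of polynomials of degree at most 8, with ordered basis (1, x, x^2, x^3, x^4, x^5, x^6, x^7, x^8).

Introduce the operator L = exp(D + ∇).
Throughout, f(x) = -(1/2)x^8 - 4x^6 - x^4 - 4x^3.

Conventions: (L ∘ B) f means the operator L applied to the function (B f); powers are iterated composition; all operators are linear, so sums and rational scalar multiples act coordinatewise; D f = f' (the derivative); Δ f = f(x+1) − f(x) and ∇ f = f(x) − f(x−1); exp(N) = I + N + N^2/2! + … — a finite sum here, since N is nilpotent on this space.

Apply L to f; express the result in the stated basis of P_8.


g(x) = -(1/2)x^8 - 8x^7 - 46x^6 - 132x^5 - 251x^4 - 336x^3 - 232x^2 - 104x - 73/2

order-1 term: -8x^7 + 14x^6 - 76x^5 + 95x^4 - 116x^3 + 56x^2 - 20x + 3/2
order-2 term: -56x^6 + 168x^5 - 625x^4 + 1040x^3 - 1202x^2 + 736x - 405/2
order-3 term: -224x^5 + 840x^4 - 2600x^3 + 4170x^2 - 3868x + 1521
order-4 term: -560x^4 + 2240x^3 - 5720x^2 + 7240x - 7785/2
order-5 term: -896x^3 + 3360x^2 - 6368x + 4600
order-6 term: -896x^2 + 2688x - 2832
order-7 term: -512x + 896
order-8 term: -128
the series for exp(D + ∇) f terminates at order 8
exp(D + ∇) f = -(1/2)x^8 - 8x^7 - 46x^6 - 132x^5 - 251x^4 - 336x^3 - 232x^2 - 104x - 73/2


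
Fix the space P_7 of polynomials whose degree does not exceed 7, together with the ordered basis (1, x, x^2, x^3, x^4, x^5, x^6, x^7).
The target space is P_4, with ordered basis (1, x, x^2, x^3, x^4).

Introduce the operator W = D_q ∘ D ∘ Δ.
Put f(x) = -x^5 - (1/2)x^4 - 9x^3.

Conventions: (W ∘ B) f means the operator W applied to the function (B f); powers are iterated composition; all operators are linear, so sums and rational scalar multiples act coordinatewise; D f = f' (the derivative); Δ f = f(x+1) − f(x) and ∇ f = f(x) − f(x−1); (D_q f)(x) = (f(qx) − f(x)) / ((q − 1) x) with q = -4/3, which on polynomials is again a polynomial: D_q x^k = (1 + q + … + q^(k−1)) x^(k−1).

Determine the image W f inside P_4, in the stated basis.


Δ f = -5x^4 - 12x^3 - 40x^2 - 34x - 21/2
D Δ f = -20x^3 - 36x^2 - 80x - 34
D_q (D ∘ Δ) f = -(260/9)x^2 + 12x - 80

g(x) = -(260/9)x^2 + 12x - 80


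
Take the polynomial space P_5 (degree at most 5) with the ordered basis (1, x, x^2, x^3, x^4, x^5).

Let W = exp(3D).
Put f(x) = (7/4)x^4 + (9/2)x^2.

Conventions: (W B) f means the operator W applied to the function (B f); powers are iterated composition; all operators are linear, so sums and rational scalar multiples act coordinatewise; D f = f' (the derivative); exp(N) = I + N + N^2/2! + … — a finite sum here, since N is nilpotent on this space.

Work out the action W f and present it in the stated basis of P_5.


g(x) = (7/4)x^4 + 21x^3 + 99x^2 + 216x + 729/4

order-1 term: 21x^3 + 27x
order-2 term: (189/2)x^2 + 81/2
order-3 term: 189x
order-4 term: 567/4
the series for exp(3D) f terminates at order 4
exp(3D) f = (7/4)x^4 + 21x^3 + 99x^2 + 216x + 729/4


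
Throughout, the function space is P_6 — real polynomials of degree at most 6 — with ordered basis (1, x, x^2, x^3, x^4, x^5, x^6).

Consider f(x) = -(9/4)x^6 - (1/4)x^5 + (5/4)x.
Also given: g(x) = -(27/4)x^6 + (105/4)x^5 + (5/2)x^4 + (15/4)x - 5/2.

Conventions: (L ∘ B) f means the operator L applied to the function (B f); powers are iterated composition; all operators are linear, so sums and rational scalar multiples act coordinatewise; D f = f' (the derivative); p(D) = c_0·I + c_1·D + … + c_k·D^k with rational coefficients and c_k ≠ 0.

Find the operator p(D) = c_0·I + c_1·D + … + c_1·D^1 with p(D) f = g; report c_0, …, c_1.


D^0 f = -(9/4)x^6 - (1/4)x^5 + (5/4)x
D^1 f = -(27/2)x^5 - (5/4)x^4 + 5/4
matching coefficients of g against c_0 f + c_1 Df + … from the top degree down determines the c_i
solution: c_0 = 3, c_1 = -2

c_0 = 3, c_1 = -2


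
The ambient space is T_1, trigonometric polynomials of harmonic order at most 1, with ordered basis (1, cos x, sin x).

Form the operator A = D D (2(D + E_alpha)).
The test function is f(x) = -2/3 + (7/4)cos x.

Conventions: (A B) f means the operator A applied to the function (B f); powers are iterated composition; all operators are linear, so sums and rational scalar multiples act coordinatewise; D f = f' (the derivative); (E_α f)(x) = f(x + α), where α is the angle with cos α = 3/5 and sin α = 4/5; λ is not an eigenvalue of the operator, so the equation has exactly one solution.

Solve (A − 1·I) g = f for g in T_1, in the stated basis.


the result is g(x) = 2/3 - (77/356)cos x - (63/178)sin x

write g with unknown coordinates in the stated basis and equate coefficients in (A − 1·I) g = f
solving from the highest basis element down gives g = 2/3 - (77/356)cos x - (63/178)sin x
check: A g = (273/178)cos x - (63/178)sin x
so A g − 1·g = -2/3 + (7/4)cos x = f ✓


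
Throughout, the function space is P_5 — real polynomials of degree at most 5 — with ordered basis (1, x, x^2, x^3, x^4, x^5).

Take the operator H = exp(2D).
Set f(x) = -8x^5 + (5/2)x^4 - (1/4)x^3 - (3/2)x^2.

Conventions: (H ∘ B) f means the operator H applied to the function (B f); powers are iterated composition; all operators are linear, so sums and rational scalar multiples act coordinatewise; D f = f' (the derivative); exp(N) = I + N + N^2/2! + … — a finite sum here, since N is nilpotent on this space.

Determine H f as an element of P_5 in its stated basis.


order-1 term: -80x^4 + 20x^3 - (3/2)x^2 - 6x
order-2 term: -320x^3 + 60x^2 - 3x - 6
order-3 term: -640x^2 + 80x - 2
order-4 term: -640x + 40
order-5 term: -256
the series for exp(2D) f terminates at order 5
exp(2D) f = -8x^5 - (155/2)x^4 - (1201/4)x^3 - 583x^2 - 569x - 224

g(x) = -8x^5 - (155/2)x^4 - (1201/4)x^3 - 583x^2 - 569x - 224


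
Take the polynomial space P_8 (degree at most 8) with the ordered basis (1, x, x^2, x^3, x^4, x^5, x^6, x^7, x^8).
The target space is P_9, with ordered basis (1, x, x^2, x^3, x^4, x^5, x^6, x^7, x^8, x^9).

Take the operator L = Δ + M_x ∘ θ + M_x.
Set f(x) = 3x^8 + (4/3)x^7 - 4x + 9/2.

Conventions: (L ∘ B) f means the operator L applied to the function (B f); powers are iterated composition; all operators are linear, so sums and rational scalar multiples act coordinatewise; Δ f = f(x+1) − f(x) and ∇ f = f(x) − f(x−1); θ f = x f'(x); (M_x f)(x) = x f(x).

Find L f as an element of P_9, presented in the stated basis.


the image equals g(x) = 27x^9 + (32/3)x^8 + 24x^7 + (280/3)x^6 + 196x^5 + (770/3)x^4 + (644/3)x^3 + 104x^2 + (227/6)x + 1/3

Δ f = 24x^7 + (280/3)x^6 + 196x^5 + (770/3)x^4 + (644/3)x^3 + 112x^2 + (100/3)x + 1/3
θ f = 24x^8 + (28/3)x^7 - 4x
M_x θ f = 24x^9 + (28/3)x^8 - 4x^2
M_x f = 3x^9 + (4/3)x^8 - 4x^2 + (9/2)x
(Δ + M_x ∘ θ + M_x) f = 27x^9 + (32/3)x^8 + 24x^7 + (280/3)x^6 + 196x^5 + (770/3)x^4 + (644/3)x^3 + 104x^2 + (227/6)x + 1/3


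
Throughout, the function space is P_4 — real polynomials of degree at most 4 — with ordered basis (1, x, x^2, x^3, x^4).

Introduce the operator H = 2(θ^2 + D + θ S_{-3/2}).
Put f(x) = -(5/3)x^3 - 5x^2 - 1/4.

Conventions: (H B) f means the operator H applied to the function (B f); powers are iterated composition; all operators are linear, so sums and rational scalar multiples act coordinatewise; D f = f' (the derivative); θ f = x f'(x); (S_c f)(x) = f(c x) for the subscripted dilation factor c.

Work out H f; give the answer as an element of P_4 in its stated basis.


the result is g(x) = (15/4)x^3 - 95x^2 - 20x

θ f = -5x^3 - 10x^2
θ θ f = -15x^3 - 20x^2
D f = -5x^2 - 10x
S_{-3/2} f = (45/8)x^3 - (45/4)x^2 - 1/4
θ S_{-3/2} f = (135/8)x^3 - (45/2)x^2
(θ^2 + D + θ S_{-3/2}) f = (15/8)x^3 - (95/2)x^2 - 10x
(2(θ^2 + D + θ S_{-3/2})) f = (15/4)x^3 - 95x^2 - 20x


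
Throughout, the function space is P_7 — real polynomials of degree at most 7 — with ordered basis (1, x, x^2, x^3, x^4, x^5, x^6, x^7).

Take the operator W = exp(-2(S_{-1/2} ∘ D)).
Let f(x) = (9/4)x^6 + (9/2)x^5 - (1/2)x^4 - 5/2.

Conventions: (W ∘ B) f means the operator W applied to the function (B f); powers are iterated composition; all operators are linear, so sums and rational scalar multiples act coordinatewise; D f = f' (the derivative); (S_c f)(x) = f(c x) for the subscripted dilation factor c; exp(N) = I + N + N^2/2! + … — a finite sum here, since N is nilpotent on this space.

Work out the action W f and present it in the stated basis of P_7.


the image equals g(x) = (9/4)x^6 + (171/32)x^5 - (1831/512)x^4 - (1021/512)x^3 + (4551/4096)x^2 + (1259/2048)x - 5673/2048

order-1 term: (27/32)x^5 - (45/16)x^4 - (1/2)x^3
order-2 term: -(135/512)x^4 - (45/32)x^3 + (3/8)x^2
order-3 term: -(45/512)x^3 + (45/64)x^2 + (1/4)x
order-4 term: (135/4096)x^2 + (45/128)x - 1/8
order-5 term: (27/2048)x - 9/64
order-6 term: -9/2048
the series for exp(-2(S_{-1/2} ∘ D)) f terminates at order 6
exp(-2(S_{-1/2} ∘ D)) f = (9/4)x^6 + (171/32)x^5 - (1831/512)x^4 - (1021/512)x^3 + (4551/4096)x^2 + (1259/2048)x - 5673/2048


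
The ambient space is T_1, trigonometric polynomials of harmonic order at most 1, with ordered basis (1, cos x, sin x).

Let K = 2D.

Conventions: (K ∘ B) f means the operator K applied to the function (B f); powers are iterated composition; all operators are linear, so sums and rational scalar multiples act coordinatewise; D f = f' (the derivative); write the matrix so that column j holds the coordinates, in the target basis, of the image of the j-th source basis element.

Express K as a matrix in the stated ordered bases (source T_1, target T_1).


the matrix is [[0, 0, 0]; [0, 0, 2]; [0, -2, 0]] (rows listed top to bottom)

image of 1: 0
image of cos x: -2sin x
image of sin x: 2cos x
each image's coordinates form column j of the matrix


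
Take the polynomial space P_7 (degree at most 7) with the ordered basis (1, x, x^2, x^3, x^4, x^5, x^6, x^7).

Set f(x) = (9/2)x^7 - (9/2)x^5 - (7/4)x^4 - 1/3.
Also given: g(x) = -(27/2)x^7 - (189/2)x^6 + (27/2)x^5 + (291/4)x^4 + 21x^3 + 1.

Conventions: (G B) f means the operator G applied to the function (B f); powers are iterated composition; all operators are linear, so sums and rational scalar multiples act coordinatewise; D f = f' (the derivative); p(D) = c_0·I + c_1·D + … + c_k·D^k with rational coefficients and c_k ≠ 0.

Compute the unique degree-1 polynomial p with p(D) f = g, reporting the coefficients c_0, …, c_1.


D^0 f = (9/2)x^7 - (9/2)x^5 - (7/4)x^4 - 1/3
D^1 f = (63/2)x^6 - (45/2)x^4 - 7x^3
matching coefficients of g against c_0 f + c_1 Df + … from the top degree down determines the c_i
solution: c_0 = -3, c_1 = -3

c_0 = -3, c_1 = -3


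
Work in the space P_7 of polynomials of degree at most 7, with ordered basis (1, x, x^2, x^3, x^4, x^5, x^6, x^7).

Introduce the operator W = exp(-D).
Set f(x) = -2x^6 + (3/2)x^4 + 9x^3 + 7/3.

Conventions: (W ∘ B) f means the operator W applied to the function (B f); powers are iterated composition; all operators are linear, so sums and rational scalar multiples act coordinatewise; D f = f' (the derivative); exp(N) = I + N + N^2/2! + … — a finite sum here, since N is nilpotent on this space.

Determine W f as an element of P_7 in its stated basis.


order-1 term: 12x^5 - 6x^3 - 27x^2
order-2 term: -30x^4 + 9x^2 + 27x
order-3 term: 40x^3 - 6x - 9
order-4 term: -30x^2 + 3/2
order-5 term: 12x
order-6 term: -2
the series for exp(-D) f terminates at order 6
exp(-D) f = -2x^6 + 12x^5 - (57/2)x^4 + 43x^3 - 48x^2 + 33x - 43/6

the result is g(x) = -2x^6 + 12x^5 - (57/2)x^4 + 43x^3 - 48x^2 + 33x - 43/6


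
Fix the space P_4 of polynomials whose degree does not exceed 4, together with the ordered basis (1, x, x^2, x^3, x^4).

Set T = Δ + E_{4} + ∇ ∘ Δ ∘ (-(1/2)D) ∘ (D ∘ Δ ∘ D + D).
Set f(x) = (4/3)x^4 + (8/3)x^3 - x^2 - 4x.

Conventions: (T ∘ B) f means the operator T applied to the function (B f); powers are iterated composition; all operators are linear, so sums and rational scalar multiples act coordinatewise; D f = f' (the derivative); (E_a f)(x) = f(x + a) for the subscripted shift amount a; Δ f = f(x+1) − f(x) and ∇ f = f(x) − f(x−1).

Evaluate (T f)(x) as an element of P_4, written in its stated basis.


Δ f = (16/3)x^3 + 16x^2 + (34/3)x - 1
E_{4} f = (4/3)x^4 + 24x^3 + 159x^2 + (1372/3)x + 480
D f = (16/3)x^3 + 8x^2 - 2x - 4
Δ D f = 16x^2 + 32x + 34/3
D Δ D f = 32x + 32
D f = (16/3)x^3 + 8x^2 - 2x - 4
(D ∘ Δ ∘ D + D) f = (16/3)x^3 + 8x^2 + 30x + 28
D (D ∘ Δ ∘ D + D) f = 16x^2 + 16x + 30
(-(1/2)D) (D ∘ Δ ∘ D + D) f = -8x^2 - 8x - 15
Δ (-(1/2)D) (D ∘ Δ ∘ D + D) f = -16x - 16
∇ Δ (-(1/2)D) (D ∘ Δ ∘ D + D) f = -16
(Δ + E_{4} + ∇ ∘ Δ ∘ (-(1/2)D) ∘ (D ∘ Δ ∘ D + D)) f = (4/3)x^4 + (88/3)x^3 + 175x^2 + (1406/3)x + 463

the result is g(x) = (4/3)x^4 + (88/3)x^3 + 175x^2 + (1406/3)x + 463


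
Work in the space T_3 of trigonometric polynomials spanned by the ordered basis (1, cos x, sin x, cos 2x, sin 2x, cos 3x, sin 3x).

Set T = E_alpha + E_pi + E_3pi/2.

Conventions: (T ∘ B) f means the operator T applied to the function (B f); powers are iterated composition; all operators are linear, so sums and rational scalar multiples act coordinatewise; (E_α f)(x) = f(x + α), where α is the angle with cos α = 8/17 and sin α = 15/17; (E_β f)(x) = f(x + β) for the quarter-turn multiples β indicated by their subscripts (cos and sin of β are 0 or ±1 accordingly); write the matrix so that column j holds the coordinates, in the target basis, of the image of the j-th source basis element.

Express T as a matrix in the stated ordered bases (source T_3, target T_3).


the matrix is [[3, 0, 0, 0, 0, 0, 0]; [0, -9/17, -2/17, 0, 0, 0, 0]; [0, 2/17, -9/17, 0, 0, 0, 0]; [0, 0, 0, -161/289, 240/289, 0, 0]; [0, 0, 0, -240/289, -161/289, 0, 0]; [0, 0, 0, 0, 0, -9801/4913, 4418/4913]; [0, 0, 0, 0, 0, -4418/4913, -9801/4913]] (rows listed top to bottom)

image of 1: 3
image of cos x: -(9/17)cos x + (2/17)sin x
image of sin x: -(2/17)cos x - (9/17)sin x
image of cos 2x: -(161/289)cos 2x - (240/289)sin 2x
image of sin 2x: (240/289)cos 2x - (161/289)sin 2x
image of cos 3x: -(9801/4913)cos 3x - (4418/4913)sin 3x
image of sin 3x: (4418/4913)cos 3x - (9801/4913)sin 3x
each image's coordinates form column j of the matrix


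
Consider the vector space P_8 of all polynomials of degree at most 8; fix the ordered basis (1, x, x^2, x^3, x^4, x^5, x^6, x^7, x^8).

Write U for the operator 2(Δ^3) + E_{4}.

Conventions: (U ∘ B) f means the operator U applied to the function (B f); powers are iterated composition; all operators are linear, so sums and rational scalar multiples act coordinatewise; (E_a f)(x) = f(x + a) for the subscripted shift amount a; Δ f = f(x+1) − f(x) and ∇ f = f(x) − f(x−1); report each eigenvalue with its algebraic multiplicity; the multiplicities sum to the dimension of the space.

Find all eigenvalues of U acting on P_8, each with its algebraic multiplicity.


λ = 1 (multiplicity 9)

image of 1: 1
image of x: x + 4
image of x^2: x^2 + 8x + 16
image of x^3: x^3 + 12x^2 + 48x + 76
image of x^4: x^4 + 16x^3 + 96x^2 + 304x + 328
image of x^5: x^5 + 20x^4 + 160x^3 + 760x^2 + 1640x + 1324
image of x^6: x^6 + 24x^5 + 240x^4 + 1520x^3 + 4920x^2 + 7944x + 5176
image of x^7: x^7 + 28x^6 + 336x^5 + 2660x^4 + 11480x^3 + 27804x^2 + 36232x + 19996
image of x^8: x^8 + 32x^7 + 448x^6 + 4256x^5 + 22960x^4 + 74144x^3 + 144928x^2 + 159968x + 77128
the matrix is upper triangular; its diagonal is (1, 1, 1, 1, 1, 1, 1, 1, 1)
for a triangular matrix the eigenvalues are the diagonal entries, with algebraic multiplicity their repetition count


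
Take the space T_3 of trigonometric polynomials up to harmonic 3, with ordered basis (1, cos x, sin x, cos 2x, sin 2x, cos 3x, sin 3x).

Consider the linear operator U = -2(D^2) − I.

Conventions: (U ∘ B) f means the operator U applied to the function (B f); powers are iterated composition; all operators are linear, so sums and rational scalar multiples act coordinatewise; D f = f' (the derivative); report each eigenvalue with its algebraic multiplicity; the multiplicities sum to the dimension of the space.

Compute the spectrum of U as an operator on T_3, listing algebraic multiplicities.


λ = -1 (multiplicity 1), λ = 1 (multiplicity 2), λ = 7 (multiplicity 2), λ = 17 (multiplicity 2)

image of 1: -1
image of cos x: cos x
image of sin x: sin x
image of cos 2x: 7cos 2x
image of sin 2x: 7sin 2x
image of cos 3x: 17cos 3x
image of sin 3x: 17sin 3x
the matrix is diagonal; its diagonal is (-1, 1, 1, 7, 7, 17, 17)
for a triangular matrix the eigenvalues are the diagonal entries, with algebraic multiplicity their repetition count


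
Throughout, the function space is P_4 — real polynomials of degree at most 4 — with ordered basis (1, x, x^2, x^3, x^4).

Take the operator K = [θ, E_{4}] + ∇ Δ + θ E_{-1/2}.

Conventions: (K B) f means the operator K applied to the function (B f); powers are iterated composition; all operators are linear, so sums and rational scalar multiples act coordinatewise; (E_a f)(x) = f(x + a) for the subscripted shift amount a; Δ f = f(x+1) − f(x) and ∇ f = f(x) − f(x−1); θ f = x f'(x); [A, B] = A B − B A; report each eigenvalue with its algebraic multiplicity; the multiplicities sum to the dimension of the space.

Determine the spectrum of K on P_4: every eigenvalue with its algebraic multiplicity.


λ = 0 (multiplicity 1), λ = 1 (multiplicity 1), λ = 2 (multiplicity 1), λ = 3 (multiplicity 1), λ = 4 (multiplicity 1)

image of 1: 0
image of x: x - 4
image of x^2: 2x^2 - 9x - 30
image of x^3: 3x^3 - 15x^2 - (357/4)x - 192
image of x^4: 4x^4 - 22x^3 - 177x^2 - (1537/2)x - 1022
the matrix is upper triangular; its diagonal is (0, 1, 2, 3, 4)
for a triangular matrix the eigenvalues are the diagonal entries, with algebraic multiplicity their repetition count


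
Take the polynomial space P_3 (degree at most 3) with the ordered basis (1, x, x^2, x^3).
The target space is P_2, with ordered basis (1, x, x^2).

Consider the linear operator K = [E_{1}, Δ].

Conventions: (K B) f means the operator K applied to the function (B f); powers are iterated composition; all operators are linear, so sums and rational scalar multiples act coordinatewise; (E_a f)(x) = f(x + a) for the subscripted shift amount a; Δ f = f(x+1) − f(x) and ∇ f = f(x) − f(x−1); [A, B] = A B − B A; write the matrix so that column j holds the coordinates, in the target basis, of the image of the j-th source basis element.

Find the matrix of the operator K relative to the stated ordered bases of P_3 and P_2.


the matrix is [[0, 0, 0, 0]; [0, 0, 0, 0]; [0, 0, 0, 0]] (rows listed top to bottom)

image of 1: 0
image of x: 0
image of x^2: 0
image of x^3: 0
each image's coordinates form column j of the matrix


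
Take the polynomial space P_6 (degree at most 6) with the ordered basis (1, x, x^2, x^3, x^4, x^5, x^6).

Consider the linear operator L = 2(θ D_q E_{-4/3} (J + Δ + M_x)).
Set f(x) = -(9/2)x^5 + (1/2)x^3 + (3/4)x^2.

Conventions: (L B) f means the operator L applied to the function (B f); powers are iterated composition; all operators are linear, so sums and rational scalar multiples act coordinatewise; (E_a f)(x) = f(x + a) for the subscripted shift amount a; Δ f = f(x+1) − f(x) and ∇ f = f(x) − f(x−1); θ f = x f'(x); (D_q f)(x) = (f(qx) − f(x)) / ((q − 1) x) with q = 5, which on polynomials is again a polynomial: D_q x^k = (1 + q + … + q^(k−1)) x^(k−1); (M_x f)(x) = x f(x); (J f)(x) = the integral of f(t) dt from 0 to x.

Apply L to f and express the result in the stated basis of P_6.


the result is g(x) = -205065x^5 + 262416x^4 - 151515x^3 + (358856/9)x^2 - (12590/3)x

J f = -(3/4)x^6 + (1/8)x^4 + (1/4)x^3
Δ f = -(45/2)x^4 - 45x^3 - (87/2)x^2 - (39/2)x - 13/4
M_x f = -(9/2)x^6 + (1/2)x^4 + (3/4)x^3
(J + Δ + M_x) f = -(21/4)x^6 - (175/8)x^4 - 44x^3 - (87/2)x^2 - (39/2)x - 13/4
E_{-4/3} (J + Δ + M_x) f = -(21/4)x^6 + 42x^5 - (1295/8)x^4 + (2894/9)x^3 - (6295/18)x^2 + (10907/54)x - 47551/972
D_q E_{-4/3} (J + Δ + M_x) f = -(41013/2)x^5 + 32802x^4 - (50505/2)x^3 + (89714/9)x^2 - (6295/3)x + 10907/54
θ D_q E_{-4/3} (J + Δ + M_x) f = -(205065/2)x^5 + 131208x^4 - (151515/2)x^3 + (179428/9)x^2 - (6295/3)x
(2(θ D_q E_{-4/3} (J + Δ + M_x))) f = -205065x^5 + 262416x^4 - 151515x^3 + (358856/9)x^2 - (12590/3)x


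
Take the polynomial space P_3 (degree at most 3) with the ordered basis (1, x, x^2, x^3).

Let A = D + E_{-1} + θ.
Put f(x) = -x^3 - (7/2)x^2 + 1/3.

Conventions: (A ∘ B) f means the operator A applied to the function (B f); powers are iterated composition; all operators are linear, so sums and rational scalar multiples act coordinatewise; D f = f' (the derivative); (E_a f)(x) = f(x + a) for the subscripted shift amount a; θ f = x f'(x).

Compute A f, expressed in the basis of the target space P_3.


D f = -3x^2 - 7x
E_{-1} f = -x^3 - (1/2)x^2 + 4x - 13/6
θ f = -3x^3 - 7x^2
(D + E_{-1} + θ) f = -4x^3 - (21/2)x^2 - 3x - 13/6

the result is g(x) = -4x^3 - (21/2)x^2 - 3x - 13/6


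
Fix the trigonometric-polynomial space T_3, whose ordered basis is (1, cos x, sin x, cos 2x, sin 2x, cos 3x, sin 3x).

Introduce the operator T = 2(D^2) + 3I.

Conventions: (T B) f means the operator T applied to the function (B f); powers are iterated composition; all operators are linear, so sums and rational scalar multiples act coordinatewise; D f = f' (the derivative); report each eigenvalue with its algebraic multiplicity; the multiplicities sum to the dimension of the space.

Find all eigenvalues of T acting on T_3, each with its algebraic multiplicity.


image of 1: 3
image of cos x: cos x
image of sin x: sin x
image of cos 2x: -5cos 2x
image of sin 2x: -5sin 2x
image of cos 3x: -15cos 3x
image of sin 3x: -15sin 3x
the matrix is diagonal; its diagonal is (3, 1, 1, -5, -5, -15, -15)
for a triangular matrix the eigenvalues are the diagonal entries, with algebraic multiplicity their repetition count

λ = -15 (multiplicity 2), λ = -5 (multiplicity 2), λ = 1 (multiplicity 2), λ = 3 (multiplicity 1)


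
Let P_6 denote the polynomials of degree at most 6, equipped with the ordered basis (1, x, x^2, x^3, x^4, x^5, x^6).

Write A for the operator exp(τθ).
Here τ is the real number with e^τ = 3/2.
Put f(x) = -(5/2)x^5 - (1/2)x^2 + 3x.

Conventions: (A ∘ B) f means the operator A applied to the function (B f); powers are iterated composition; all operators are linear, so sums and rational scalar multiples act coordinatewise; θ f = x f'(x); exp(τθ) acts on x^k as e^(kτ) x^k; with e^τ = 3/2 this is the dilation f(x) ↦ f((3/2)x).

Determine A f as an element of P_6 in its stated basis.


the image equals g(x) = -(1215/64)x^5 - (9/8)x^2 + (9/2)x

exp(τθ) x^k = e^(kτ) x^k; with e^τ = 3/2 this sends x^k to (3/2)^k x^k
x ↦ 3/2 x
x^2 ↦ 9/4 x^2
x^5 ↦ 243/32 x^5
applying this coordinatewise to f: exp(τθ) f = -(1215/64)x^5 - (9/8)x^2 + (9/2)x


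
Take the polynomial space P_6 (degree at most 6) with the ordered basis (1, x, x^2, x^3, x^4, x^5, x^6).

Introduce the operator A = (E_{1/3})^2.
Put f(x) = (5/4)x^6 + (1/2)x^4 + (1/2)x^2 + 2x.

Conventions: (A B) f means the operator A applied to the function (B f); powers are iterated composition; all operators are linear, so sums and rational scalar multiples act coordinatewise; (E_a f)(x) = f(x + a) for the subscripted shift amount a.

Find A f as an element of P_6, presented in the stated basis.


the image equals g(x) = (5/4)x^6 + 5x^5 + (53/6)x^4 + (236/27)x^3 + (299/54)x^2 + (344/81)x + 1286/729

E_{1/3} f = (5/4)x^6 + (5/2)x^5 + (31/12)x^4 + (43/27)x^3 + (115/108)x^2 + (395/162)x + 2129/2916
E_{1/3} E_{1/3} f = (5/4)x^6 + 5x^5 + (53/6)x^4 + (236/27)x^3 + (299/54)x^2 + (344/81)x + 1286/729


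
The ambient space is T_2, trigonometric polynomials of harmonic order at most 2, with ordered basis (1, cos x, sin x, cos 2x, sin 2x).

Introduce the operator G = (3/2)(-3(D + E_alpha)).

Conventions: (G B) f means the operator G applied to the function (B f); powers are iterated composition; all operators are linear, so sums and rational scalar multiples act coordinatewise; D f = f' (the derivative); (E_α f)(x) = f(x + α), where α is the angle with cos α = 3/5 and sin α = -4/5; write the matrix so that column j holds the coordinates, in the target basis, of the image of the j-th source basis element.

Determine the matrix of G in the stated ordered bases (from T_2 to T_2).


image of 1: -9/2
image of cos x: -(27/10)cos x + (9/10)sin x
image of sin x: -(9/10)cos x - (27/10)sin x
image of cos 2x: (63/50)cos 2x + (117/25)sin 2x
image of sin 2x: -(117/25)cos 2x + (63/50)sin 2x
each image's coordinates form column j of the matrix

the matrix is [[-9/2, 0, 0, 0, 0]; [0, -27/10, -9/10, 0, 0]; [0, 9/10, -27/10, 0, 0]; [0, 0, 0, 63/50, -117/25]; [0, 0, 0, 117/25, 63/50]] (rows listed top to bottom)


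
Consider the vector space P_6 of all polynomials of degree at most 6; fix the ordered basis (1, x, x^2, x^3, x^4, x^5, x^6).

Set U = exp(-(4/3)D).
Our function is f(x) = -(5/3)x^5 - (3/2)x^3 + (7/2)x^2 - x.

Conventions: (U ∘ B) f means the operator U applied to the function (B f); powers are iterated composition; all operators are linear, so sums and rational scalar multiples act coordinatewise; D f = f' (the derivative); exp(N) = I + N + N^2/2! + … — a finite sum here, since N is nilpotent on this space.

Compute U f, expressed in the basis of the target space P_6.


g(x) = -(5/3)x^5 + (100/9)x^4 - (1681/54)x^3 + (7939/162)x^2 - (10855/243)x + 13220/729

order-1 term: (100/9)x^4 + 6x^2 - (28/3)x + 4/3
order-2 term: -(800/27)x^3 - 8x + 56/9
order-3 term: (3200/81)x^2 + 32/9
order-4 term: -(6400/243)x
order-5 term: 5120/729
the series for exp(-(4/3)D) f terminates at order 5
exp(-(4/3)D) f = -(5/3)x^5 + (100/9)x^4 - (1681/54)x^3 + (7939/162)x^2 - (10855/243)x + 13220/729


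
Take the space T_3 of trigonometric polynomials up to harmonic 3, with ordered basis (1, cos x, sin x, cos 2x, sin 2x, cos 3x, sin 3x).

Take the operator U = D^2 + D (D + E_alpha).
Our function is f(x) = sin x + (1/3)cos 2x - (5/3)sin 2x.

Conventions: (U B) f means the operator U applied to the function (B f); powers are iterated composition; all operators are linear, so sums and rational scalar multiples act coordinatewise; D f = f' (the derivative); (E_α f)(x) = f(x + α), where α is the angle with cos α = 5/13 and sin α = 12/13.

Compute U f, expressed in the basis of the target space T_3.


g(x) = (5/13)cos x - (38/13)sin x - (134/169)cos 2x + (8198/507)sin 2x

D f = cos x - (10/3)cos 2x - (2/3)sin 2x
D D f = -sin x - (4/3)cos 2x + (20/3)sin 2x
D f = cos x - (10/3)cos 2x - (2/3)sin 2x
E_alpha f = (12/13)cos x + (5/13)sin x - (719/507)cos 2x + (475/507)sin 2x
(D + E_alpha) f = (25/13)cos x + (5/13)sin x - (803/169)cos 2x + (137/507)sin 2x
D (D + E_alpha) f = (5/13)cos x - (25/13)sin x + (274/507)cos 2x + (1606/169)sin 2x
(D^2 + D (D + E_alpha)) f = (5/13)cos x - (38/13)sin x - (134/169)cos 2x + (8198/507)sin 2x


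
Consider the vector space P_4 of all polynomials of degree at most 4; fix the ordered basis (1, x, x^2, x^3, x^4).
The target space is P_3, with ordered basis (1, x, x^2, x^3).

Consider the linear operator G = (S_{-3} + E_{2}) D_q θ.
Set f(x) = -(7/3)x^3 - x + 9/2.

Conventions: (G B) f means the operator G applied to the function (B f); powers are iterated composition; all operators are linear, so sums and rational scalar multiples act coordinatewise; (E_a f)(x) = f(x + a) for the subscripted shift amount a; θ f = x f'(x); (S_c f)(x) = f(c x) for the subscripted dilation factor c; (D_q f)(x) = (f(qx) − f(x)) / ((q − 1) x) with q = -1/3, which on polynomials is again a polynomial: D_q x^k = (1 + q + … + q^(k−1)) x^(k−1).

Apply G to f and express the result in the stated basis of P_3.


g(x) = -(490/9)x^2 - (196/9)x - 214/9

θ f = -7x^3 - x
D_q θ f = -(49/9)x^2 - 1
S_{-3} (D_q θ) f = -49x^2 - 1
E_{2} (D_q θ) f = -(49/9)x^2 - (196/9)x - 205/9
(S_{-3} + E_{2}) (D_q θ) f = -(490/9)x^2 - (196/9)x - 214/9


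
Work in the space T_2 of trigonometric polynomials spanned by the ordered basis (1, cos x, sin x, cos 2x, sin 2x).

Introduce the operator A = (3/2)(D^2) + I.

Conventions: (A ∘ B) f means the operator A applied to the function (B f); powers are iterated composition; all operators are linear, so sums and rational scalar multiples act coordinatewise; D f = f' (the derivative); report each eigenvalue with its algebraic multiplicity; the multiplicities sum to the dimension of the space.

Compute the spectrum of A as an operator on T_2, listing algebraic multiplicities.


image of 1: 1
image of cos x: -(1/2)cos x
image of sin x: -(1/2)sin x
image of cos 2x: -5cos 2x
image of sin 2x: -5sin 2x
the matrix is diagonal; its diagonal is (1, -1/2, -1/2, -5, -5)
for a triangular matrix the eigenvalues are the diagonal entries, with algebraic multiplicity their repetition count

λ = -5 (multiplicity 2), λ = -1/2 (multiplicity 2), λ = 1 (multiplicity 1)


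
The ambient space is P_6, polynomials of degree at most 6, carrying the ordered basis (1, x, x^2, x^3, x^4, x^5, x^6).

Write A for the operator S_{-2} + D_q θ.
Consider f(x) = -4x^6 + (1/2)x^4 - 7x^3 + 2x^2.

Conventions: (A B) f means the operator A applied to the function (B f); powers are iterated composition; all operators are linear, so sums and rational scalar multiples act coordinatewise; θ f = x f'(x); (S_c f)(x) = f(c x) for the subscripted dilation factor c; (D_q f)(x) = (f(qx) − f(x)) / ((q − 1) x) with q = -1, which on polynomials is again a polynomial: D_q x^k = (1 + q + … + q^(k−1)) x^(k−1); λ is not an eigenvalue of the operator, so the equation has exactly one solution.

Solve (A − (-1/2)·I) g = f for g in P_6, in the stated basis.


g(x) = -(8/129)x^6 + (1/33)x^4 + (14/15)x^3 - (8/45)x^2

write g with unknown coordinates in the stated basis and equate coefficients in (A − (-1/2)·I) g = f
solving from the highest basis element down gives g = -(8/129)x^6 + (1/33)x^4 + (14/15)x^3 - (8/45)x^2
check: A g = -(512/129)x^6 + (16/33)x^4 - (112/15)x^3 + (94/45)x^2
so A g − (-1/2)·g = -4x^6 + (1/2)x^4 - 7x^3 + 2x^2 = f ✓


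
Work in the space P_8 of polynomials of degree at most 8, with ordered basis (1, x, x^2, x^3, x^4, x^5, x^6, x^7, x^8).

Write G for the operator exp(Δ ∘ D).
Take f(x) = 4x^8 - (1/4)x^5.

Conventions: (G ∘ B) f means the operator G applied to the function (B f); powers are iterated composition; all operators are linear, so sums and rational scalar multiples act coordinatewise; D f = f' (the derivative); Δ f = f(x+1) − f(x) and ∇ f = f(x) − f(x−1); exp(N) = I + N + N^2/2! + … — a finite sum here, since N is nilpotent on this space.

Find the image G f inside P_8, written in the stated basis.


the result is g(x) = 4x^8 + 224x^6 + (2687/4)x^5 + 4480x^4 + 14555x^3 + (75249/2)x^2 + 60684x + 189119/4

order-1 term: 224x^6 + 672x^5 + 1120x^4 + 1115x^3 + (1329/2)x^2 + 219x + 123/4
order-2 term: 3360x^4 + 13440x^3 + 23520x^2 + 20145x + 6929
order-3 term: 13440x^2 + 40320x + 33600
order-4 term: 6720
the series for exp(Δ ∘ D) f terminates at order 4
exp(Δ ∘ D) f = 4x^8 + 224x^6 + (2687/4)x^5 + 4480x^4 + 14555x^3 + (75249/2)x^2 + 60684x + 189119/4


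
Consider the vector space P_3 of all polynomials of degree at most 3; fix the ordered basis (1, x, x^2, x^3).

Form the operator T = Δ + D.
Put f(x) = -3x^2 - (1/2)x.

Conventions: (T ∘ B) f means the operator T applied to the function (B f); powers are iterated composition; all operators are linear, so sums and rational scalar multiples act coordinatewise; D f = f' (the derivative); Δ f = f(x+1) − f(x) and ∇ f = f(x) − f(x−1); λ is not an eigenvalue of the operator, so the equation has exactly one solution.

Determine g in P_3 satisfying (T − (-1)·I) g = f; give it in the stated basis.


write g with unknown coordinates in the stated basis and equate coefficients in (T − (-1)·I) g = f
solving from the highest basis element down gives g = -3x^2 + (23/2)x - 20
check: T g = -12x + 20
so T g − (-1)·g = -3x^2 - (1/2)x = f ✓

g(x) = -3x^2 + (23/2)x - 20


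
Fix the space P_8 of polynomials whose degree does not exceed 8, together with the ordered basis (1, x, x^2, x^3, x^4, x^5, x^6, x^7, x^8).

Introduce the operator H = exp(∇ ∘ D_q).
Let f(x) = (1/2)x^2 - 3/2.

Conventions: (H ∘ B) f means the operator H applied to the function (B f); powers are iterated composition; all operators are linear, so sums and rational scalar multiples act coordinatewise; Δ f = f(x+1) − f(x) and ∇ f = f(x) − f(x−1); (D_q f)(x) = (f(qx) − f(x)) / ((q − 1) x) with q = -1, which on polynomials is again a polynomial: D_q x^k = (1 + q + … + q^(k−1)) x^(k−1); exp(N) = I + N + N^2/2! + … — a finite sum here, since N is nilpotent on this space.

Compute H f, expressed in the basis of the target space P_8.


g(x) = (1/2)x^2 - 3/2

the series for exp(∇ ∘ D_q) f terminates at order 0
exp(∇ ∘ D_q) f = (1/2)x^2 - 3/2


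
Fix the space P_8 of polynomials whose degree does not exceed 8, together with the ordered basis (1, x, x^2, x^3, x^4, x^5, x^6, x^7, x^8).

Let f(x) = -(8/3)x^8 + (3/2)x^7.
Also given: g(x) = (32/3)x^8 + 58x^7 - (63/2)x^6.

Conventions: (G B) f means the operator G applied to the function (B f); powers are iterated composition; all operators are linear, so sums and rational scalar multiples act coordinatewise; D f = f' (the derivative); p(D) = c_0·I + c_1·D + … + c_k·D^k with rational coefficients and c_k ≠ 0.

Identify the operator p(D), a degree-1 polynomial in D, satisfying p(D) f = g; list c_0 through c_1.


c_0 = -4, c_1 = -3

D^0 f = -(8/3)x^8 + (3/2)x^7
D^1 f = -(64/3)x^7 + (21/2)x^6
matching coefficients of g against c_0 f + c_1 Df + … from the top degree down determines the c_i
solution: c_0 = -4, c_1 = -3


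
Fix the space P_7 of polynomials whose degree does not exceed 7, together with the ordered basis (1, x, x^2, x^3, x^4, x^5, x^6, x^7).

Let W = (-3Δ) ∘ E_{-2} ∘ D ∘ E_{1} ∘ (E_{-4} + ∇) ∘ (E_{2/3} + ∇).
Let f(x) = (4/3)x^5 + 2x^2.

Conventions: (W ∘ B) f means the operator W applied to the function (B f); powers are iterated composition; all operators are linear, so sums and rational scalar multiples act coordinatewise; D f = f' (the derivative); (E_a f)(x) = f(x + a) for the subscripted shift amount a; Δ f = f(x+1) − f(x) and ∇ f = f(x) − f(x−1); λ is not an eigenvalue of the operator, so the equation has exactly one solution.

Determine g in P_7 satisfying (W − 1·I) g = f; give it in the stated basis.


write g with unknown coordinates in the stated basis and equate coefficients in (W − 1·I) g = f
solving from the highest basis element down gives g = -(4/3)x^5 + 80x^3 - 442x^2 + (80/3)x + 164584/27
check: W g = 80x^3 - 440x^2 + (80/3)x + 164584/27
so W g − 1·g = (4/3)x^5 + 2x^2 = f ✓

the result is g(x) = -(4/3)x^5 + 80x^3 - 442x^2 + (80/3)x + 164584/27


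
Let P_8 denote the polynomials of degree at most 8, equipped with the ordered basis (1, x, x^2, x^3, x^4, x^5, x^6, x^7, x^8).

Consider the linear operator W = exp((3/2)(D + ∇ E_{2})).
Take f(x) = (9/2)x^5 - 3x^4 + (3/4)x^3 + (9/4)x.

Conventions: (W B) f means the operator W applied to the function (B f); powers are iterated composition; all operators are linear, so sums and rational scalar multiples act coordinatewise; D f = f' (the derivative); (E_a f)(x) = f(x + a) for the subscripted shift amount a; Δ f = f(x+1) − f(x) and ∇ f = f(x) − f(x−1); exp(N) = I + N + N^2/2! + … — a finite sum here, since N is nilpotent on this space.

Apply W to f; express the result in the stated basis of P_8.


order-1 term: (135/2)x^4 + (333/2)x^3 + (1593/4)x^2 + (3123/8)x + 1251/8
order-2 term: 405x^3 + (3321/2)x^2 + (29889/8)x + 24921/8
order-3 term: 1215x^2 + (10287/2)x + 61155/8
order-4 term: (3645/2)x + 10449/2
order-5 term: 2187/2
the series for exp((3/2)(D + ∇ E_{2})) f terminates at order 5
exp((3/2)(D + ∇ E_{2})) f = (9/2)x^5 + (129/2)x^4 + (2289/4)x^3 + (13095/4)x^2 + (44379/4)x + 137871/8

the result is g(x) = (9/2)x^5 + (129/2)x^4 + (2289/4)x^3 + (13095/4)x^2 + (44379/4)x + 137871/8


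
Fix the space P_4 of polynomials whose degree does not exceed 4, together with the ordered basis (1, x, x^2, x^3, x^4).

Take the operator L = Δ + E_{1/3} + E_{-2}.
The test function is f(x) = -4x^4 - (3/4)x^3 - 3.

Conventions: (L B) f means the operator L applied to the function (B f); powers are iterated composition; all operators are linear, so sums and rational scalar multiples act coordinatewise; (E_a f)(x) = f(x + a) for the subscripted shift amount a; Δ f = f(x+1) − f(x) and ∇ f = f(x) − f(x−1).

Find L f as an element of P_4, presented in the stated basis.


Δ f = -16x^3 - (105/4)x^2 - (73/4)x - 19/4
E_{1/3} f = -4x^4 - (73/12)x^3 - (41/12)x^2 - (91/108)x - 997/324
E_{-2} f = -4x^4 + (125/4)x^3 - (183/2)x^2 + 119x - 61
(Δ + E_{1/3} + E_{-2}) f = -8x^4 + (55/6)x^3 - (727/6)x^2 + (5395/54)x - 5575/81

g(x) = -8x^4 + (55/6)x^3 - (727/6)x^2 + (5395/54)x - 5575/81
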